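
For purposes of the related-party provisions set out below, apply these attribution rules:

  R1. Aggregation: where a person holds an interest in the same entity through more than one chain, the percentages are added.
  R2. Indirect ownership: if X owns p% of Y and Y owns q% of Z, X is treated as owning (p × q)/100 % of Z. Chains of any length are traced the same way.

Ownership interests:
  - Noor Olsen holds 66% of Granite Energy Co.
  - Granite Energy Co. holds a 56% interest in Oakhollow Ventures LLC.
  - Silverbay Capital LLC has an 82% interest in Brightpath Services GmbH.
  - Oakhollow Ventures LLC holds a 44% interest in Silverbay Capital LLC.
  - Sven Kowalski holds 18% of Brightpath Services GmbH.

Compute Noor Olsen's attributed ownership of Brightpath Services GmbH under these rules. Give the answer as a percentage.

13.335168%

Chain via Granite Energy Co. → Oakhollow Ventures LLC → Silverbay Capital LLC (R2): 66% × 56% × 44% × 82% = 13.335168% of Brightpath Services GmbH.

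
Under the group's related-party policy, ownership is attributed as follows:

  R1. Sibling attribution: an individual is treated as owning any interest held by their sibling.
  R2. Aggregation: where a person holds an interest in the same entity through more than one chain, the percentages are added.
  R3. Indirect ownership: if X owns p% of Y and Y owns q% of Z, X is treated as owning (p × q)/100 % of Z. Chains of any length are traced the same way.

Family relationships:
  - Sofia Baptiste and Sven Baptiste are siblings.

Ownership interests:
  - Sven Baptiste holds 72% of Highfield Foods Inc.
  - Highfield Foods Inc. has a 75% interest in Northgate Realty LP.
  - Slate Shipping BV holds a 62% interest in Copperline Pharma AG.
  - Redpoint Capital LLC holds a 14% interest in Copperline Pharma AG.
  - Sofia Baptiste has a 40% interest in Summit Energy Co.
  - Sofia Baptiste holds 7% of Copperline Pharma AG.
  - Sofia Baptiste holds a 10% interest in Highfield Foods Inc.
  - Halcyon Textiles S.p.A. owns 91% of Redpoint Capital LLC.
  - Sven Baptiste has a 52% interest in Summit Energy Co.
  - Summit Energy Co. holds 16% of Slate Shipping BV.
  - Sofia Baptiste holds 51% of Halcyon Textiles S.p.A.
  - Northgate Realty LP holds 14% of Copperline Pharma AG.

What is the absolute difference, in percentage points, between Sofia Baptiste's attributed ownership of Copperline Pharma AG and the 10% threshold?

By sibling attribution (R1), Sofia Baptiste is treated as also owning Sven Baptiste's interest in Highfield Foods Inc, giving 10% + 72% = 82%.
By sibling attribution (R1), Sofia Baptiste is treated as also owning Sven Baptiste's interest in Summit Energy Co, giving 40% + 52% = 92%.
Chain via Halcyon Textiles S.p.A. → Redpoint Capital LLC (R3): 51% × 91% × 14% = 6.4974% of Copperline Pharma AG.
Chain via Highfield Foods Inc. → Northgate Realty LP (R3): 82% × 75% × 14% = 8.61% of Copperline Pharma AG.
Chain via Summit Energy Co. → Slate Shipping BV (R3): 92% × 16% × 62% = 9.1264% of Copperline Pharma AG.
Direct interest in Copperline Pharma AG: 7%.
Aggregating (R2): 6.4974% + 8.61% + 9.1264% + 7% = 31.2338%.
31.2338% exceeds the 10% threshold by 21.2338 percentage points.

21.2338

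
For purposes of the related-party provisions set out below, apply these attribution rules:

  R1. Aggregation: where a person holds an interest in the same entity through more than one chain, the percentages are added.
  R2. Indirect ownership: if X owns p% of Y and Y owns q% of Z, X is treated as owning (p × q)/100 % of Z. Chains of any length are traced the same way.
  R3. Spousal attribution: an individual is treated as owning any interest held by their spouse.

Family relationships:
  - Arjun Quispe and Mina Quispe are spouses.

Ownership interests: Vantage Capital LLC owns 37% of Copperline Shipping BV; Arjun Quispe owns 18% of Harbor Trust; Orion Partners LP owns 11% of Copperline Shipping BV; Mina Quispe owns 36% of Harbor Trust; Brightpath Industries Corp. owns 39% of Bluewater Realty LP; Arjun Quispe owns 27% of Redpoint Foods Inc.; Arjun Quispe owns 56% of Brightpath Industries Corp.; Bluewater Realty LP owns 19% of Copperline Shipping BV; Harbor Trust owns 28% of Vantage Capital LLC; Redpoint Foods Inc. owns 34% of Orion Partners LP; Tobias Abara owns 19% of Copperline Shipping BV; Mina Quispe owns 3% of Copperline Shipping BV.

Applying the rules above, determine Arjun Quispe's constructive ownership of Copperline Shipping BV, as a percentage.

13.7538%

By spousal attribution (R3), Arjun Quispe is treated as also owning Mina Quispe's interest in Harbor Trust, giving 18% + 36% = 54%.
By spousal attribution (R3), Arjun Quispe is treated as owning Mina Quispe's 3% interest in Copperline Shipping BV.
Chain via Redpoint Foods Inc. → Orion Partners LP (R2): 27% × 34% × 11% = 1.0098% of Copperline Shipping BV.
Chain via Harbor Trust → Vantage Capital LLC (R2): 54% × 28% × 37% = 5.5944% of Copperline Shipping BV.
Chain via Brightpath Industries Corp. → Bluewater Realty LP (R2): 56% × 39% × 19% = 4.1496% of Copperline Shipping BV.
Direct interest in Copperline Shipping BV: 3%.
Aggregating (R1): 1.0098% + 5.5944% + 4.1496% + 3% = 13.7538%.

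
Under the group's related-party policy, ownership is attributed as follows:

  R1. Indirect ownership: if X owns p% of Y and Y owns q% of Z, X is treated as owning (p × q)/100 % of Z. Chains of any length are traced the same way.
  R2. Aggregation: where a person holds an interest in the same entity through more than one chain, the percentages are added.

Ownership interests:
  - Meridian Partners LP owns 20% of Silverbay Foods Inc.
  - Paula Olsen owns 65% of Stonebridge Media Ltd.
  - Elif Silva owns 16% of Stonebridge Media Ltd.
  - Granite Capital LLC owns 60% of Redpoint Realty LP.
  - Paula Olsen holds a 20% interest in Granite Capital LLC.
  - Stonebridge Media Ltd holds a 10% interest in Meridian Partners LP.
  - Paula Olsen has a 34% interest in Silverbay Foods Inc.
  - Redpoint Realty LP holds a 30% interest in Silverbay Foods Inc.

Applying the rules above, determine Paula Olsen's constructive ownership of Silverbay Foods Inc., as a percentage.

Chain via Granite Capital LLC → Redpoint Realty LP (R1): 20% × 60% × 30% = 3.6% of Silverbay Foods Inc.
Chain via Stonebridge Media Ltd → Meridian Partners LP (R1): 65% × 10% × 20% = 1.3% of Silverbay Foods Inc.
Direct interest in Silverbay Foods Inc: 34%.
Aggregating (R2): 3.6% + 1.3% + 34% = 38.9%.

38.9%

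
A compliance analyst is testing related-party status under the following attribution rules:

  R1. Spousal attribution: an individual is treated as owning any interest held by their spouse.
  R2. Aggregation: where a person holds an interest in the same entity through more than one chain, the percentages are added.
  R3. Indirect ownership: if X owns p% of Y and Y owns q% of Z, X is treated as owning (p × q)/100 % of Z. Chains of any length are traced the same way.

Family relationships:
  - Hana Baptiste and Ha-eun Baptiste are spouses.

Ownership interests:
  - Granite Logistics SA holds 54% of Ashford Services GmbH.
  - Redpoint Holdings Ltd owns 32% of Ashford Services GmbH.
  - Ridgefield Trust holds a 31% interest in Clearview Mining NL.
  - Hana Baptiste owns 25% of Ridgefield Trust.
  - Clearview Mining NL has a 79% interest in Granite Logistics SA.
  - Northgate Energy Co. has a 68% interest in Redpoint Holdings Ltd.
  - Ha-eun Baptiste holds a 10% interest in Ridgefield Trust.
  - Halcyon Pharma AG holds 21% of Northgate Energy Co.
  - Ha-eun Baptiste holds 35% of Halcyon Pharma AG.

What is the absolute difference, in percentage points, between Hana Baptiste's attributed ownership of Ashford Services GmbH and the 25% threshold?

18.77203

By spousal attribution (R1), Hana Baptiste is treated as also owning Ha-eun Baptiste's interest in Ridgefield Trust, giving 25% + 10% = 35%.
By spousal attribution (R1), Hana Baptiste is treated as owning Ha-eun Baptiste's 35% interest in Halcyon Pharma AG.
Chain via Ridgefield Trust → Clearview Mining NL → Granite Logistics SA (R3): 35% × 31% × 79% × 54% = 4.62861% of Ashford Services GmbH.
Chain via Halcyon Pharma AG → Northgate Energy Co. → Redpoint Holdings Ltd (R3): 35% × 21% × 68% × 32% = 1.59936% of Ashford Services GmbH.
Aggregating (R2): 4.62861% + 1.59936% = 6.22797%.
6.22797% falls short of the 25% threshold by 18.77203 percentage points.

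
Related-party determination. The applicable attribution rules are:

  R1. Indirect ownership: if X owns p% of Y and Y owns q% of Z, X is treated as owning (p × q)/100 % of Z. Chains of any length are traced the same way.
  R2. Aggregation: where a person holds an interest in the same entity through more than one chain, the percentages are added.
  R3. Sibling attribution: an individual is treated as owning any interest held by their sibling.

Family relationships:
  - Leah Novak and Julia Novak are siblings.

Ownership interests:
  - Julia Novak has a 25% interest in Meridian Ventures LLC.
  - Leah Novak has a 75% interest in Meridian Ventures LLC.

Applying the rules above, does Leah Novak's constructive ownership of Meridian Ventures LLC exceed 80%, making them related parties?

By sibling attribution (R3), Leah Novak is treated as also owning Julia Novak's interest in Meridian Ventures LLC, giving 75% + 25% = 100%.
Direct interest in Meridian Ventures LLC: 100%.
100% exceeds the 80% threshold, so Leah is a related party to Meridian Ventures LLC.

Yes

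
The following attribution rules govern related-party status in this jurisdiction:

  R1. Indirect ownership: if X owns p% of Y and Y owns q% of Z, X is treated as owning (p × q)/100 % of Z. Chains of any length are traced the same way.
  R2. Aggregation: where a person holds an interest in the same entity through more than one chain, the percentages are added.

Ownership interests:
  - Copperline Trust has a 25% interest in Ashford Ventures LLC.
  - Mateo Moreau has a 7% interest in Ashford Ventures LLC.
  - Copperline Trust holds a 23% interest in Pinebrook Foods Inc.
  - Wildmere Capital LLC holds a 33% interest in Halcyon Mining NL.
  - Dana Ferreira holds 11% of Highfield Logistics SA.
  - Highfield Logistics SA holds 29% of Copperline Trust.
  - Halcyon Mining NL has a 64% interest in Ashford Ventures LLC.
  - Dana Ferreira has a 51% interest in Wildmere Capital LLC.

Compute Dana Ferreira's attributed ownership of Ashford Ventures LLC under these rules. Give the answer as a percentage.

Chain via Wildmere Capital LLC → Halcyon Mining NL (R1): 51% × 33% × 64% = 10.7712% of Ashford Ventures LLC.
Chain via Highfield Logistics SA → Copperline Trust (R1): 11% × 29% × 25% = 0.7975% of Ashford Ventures LLC.
Aggregating (R2): 10.7712% + 0.7975% = 11.5687%.

11.5687%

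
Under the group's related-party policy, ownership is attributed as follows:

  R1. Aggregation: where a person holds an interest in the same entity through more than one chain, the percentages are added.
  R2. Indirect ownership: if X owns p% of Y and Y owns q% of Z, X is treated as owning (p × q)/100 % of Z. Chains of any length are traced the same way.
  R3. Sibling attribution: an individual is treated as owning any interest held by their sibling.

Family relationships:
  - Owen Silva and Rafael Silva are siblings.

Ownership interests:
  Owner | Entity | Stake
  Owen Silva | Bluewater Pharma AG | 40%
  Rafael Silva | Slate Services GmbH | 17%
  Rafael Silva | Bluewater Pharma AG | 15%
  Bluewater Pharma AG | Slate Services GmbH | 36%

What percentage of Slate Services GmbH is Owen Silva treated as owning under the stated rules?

36.8%

By sibling attribution (R3), Owen Silva is treated as also owning Rafael Silva's interest in Bluewater Pharma AG, giving 40% + 15% = 55%.
By sibling attribution (R3), Owen Silva is treated as owning Rafael Silva's 17% interest in Slate Services GmbH.
Chain via Bluewater Pharma AG (R2): 55% × 36% = 19.8% of Slate Services GmbH.
Direct interest in Slate Services GmbH: 17%.
Aggregating (R1): 19.8% + 17% = 36.8%.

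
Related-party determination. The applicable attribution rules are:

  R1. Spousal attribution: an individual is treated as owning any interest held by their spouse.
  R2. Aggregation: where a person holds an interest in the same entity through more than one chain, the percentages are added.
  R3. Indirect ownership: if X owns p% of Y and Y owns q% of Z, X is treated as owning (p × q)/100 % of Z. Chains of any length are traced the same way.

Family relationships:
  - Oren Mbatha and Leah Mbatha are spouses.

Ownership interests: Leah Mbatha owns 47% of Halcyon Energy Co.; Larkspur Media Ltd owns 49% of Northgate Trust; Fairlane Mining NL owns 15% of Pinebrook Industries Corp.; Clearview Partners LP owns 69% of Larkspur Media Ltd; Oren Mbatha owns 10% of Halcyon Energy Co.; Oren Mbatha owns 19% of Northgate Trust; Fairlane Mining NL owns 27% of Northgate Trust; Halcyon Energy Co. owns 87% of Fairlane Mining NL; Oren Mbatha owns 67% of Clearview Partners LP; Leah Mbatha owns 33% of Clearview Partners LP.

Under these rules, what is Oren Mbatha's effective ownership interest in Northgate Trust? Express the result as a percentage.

By spousal attribution (R1), Oren Mbatha is treated as also owning Leah Mbatha's interest in Halcyon Energy Co, giving 10% + 47% = 57%.
By spousal attribution (R1), Oren Mbatha is treated as also owning Leah Mbatha's interest in Clearview Partners LP, giving 67% + 33% = 100%.
Chain via Halcyon Energy Co. → Fairlane Mining NL (R3): 57% × 87% × 27% = 13.3893% of Northgate Trust.
Chain via Clearview Partners LP → Larkspur Media Ltd (R3): 100% × 69% × 49% = 33.81% of Northgate Trust.
Direct interest in Northgate Trust: 19%.
Aggregating (R2): 13.3893% + 33.81% + 19% = 66.1993%.

66.1993%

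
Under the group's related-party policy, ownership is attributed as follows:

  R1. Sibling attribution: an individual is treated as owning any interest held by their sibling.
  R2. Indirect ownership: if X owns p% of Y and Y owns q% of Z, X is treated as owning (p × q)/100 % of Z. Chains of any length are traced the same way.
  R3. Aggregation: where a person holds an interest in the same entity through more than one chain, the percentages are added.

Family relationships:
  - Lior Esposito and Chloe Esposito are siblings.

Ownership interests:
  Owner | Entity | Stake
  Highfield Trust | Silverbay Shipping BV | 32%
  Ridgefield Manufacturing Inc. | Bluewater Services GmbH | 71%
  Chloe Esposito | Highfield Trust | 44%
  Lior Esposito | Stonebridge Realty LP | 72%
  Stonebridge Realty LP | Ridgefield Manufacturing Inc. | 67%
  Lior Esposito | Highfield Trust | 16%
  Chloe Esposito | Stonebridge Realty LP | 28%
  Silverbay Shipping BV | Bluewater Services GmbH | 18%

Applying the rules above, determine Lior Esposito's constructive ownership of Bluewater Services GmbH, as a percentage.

51.026%

By sibling attribution (R1), Lior Esposito is treated as also owning Chloe Esposito's interest in Highfield Trust, giving 16% + 44% = 60%.
By sibling attribution (R1), Lior Esposito is treated as also owning Chloe Esposito's interest in Stonebridge Realty LP, giving 72% + 28% = 100%.
Chain via Highfield Trust → Silverbay Shipping BV (R2): 60% × 32% × 18% = 3.456% of Bluewater Services GmbH.
Chain via Stonebridge Realty LP → Ridgefield Manufacturing Inc. (R2): 100% × 67% × 71% = 47.57% of Bluewater Services GmbH.
Aggregating (R3): 3.456% + 47.57% = 51.026%.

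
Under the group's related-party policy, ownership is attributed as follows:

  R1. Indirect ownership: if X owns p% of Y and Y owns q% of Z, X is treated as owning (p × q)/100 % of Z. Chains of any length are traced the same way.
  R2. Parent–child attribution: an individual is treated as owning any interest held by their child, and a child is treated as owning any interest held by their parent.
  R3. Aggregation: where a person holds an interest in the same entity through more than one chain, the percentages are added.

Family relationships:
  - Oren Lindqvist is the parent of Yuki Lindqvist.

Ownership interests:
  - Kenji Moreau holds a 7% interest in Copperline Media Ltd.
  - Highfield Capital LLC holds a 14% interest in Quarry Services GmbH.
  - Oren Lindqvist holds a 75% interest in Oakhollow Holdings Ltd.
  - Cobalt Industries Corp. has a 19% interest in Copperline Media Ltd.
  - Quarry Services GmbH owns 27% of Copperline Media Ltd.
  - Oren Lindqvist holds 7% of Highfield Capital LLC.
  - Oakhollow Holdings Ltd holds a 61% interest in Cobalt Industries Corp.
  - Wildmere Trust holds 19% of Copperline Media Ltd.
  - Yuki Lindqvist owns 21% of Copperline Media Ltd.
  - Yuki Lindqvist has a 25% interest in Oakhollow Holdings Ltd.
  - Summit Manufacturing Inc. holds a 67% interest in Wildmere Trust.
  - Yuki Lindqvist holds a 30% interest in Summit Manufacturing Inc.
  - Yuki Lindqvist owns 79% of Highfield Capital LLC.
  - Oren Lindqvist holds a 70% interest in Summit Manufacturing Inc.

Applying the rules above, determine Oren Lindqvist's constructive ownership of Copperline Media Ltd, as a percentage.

By parent–child attribution (R2), Oren Lindqvist is treated as also owning Yuki Lindqvist's interest in Oakhollow Holdings Ltd, giving 75% + 25% = 100%.
By parent–child attribution (R2), Oren Lindqvist is treated as also owning Yuki Lindqvist's interest in Highfield Capital LLC, giving 7% + 79% = 86%.
By parent–child attribution (R2), Oren Lindqvist is treated as also owning Yuki Lindqvist's interest in Summit Manufacturing Inc, giving 70% + 30% = 100%.
By parent–child attribution (R2), Oren Lindqvist is treated as owning Yuki Lindqvist's 21% interest in Copperline Media Ltd.
Chain via Oakhollow Holdings Ltd → Cobalt Industries Corp. (R1): 100% × 61% × 19% = 11.59% of Copperline Media Ltd.
Chain via Highfield Capital LLC → Quarry Services GmbH (R1): 86% × 14% × 27% = 3.2508% of Copperline Media Ltd.
Chain via Summit Manufacturing Inc. → Wildmere Trust (R1): 100% × 67% × 19% = 12.73% of Copperline Media Ltd.
Direct interest in Copperline Media Ltd: 21%.
Aggregating (R3): 11.59% + 3.2508% + 12.73% + 21% = 48.5708%.

48.5708%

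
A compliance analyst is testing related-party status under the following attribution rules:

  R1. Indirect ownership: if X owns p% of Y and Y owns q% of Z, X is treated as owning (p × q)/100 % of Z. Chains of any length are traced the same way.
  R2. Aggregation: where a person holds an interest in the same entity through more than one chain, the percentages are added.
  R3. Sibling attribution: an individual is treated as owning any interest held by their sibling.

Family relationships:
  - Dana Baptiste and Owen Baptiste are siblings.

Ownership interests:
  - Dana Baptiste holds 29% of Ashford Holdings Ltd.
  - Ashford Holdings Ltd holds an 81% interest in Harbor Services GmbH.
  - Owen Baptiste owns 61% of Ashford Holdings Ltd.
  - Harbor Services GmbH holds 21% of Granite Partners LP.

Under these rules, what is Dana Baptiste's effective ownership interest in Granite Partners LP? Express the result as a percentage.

15.309%

By sibling attribution (R3), Dana Baptiste is treated as also owning Owen Baptiste's interest in Ashford Holdings Ltd, giving 29% + 61% = 90%.
Chain via Ashford Holdings Ltd → Harbor Services GmbH (R1): 90% × 81% × 21% = 15.309% of Granite Partners LP.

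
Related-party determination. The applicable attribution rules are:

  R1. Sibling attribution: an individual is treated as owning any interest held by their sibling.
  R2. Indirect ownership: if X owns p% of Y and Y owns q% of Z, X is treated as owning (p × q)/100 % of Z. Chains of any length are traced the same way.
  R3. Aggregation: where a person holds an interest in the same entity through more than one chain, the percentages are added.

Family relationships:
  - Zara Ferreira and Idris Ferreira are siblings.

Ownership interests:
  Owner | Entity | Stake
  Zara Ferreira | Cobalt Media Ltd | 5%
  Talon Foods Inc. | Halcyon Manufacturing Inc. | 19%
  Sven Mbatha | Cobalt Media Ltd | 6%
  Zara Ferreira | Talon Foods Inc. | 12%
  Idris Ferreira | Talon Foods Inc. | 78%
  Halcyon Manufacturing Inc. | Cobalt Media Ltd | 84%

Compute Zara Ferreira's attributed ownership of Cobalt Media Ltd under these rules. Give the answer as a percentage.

By sibling attribution (R1), Zara Ferreira is treated as also owning Idris Ferreira's interest in Talon Foods Inc, giving 12% + 78% = 90%.
Chain via Talon Foods Inc. → Halcyon Manufacturing Inc. (R2): 90% × 19% × 84% = 14.364% of Cobalt Media Ltd.
Direct interest in Cobalt Media Ltd: 5%.
Aggregating (R3): 14.364% + 5% = 19.364%.

19.364%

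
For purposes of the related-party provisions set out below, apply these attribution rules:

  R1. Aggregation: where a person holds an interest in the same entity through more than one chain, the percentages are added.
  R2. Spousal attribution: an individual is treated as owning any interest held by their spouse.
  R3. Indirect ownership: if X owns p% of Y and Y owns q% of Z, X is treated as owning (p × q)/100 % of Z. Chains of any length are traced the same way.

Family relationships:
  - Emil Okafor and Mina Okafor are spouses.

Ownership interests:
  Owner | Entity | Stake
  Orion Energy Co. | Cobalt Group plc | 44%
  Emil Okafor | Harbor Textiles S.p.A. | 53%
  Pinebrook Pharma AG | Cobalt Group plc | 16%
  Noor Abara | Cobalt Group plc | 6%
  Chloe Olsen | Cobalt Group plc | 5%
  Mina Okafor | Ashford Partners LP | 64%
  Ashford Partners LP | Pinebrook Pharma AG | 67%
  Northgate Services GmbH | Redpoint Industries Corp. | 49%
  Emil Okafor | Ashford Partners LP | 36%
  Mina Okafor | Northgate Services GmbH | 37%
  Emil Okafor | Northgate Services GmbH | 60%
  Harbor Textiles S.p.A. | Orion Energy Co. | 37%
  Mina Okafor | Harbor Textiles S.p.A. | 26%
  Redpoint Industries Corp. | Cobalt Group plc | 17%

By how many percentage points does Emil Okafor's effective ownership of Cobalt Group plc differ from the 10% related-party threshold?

By spousal attribution (R2), Emil Okafor is treated as also owning Mina Okafor's interest in Ashford Partners LP, giving 36% + 64% = 100%.
By spousal attribution (R2), Emil Okafor is treated as also owning Mina Okafor's interest in Harbor Textiles S.p.A, giving 53% + 26% = 79%.
By spousal attribution (R2), Emil Okafor is treated as also owning Mina Okafor's interest in Northgate Services GmbH, giving 60% + 37% = 97%.
Chain via Ashford Partners LP → Pinebrook Pharma AG (R3): 100% × 67% × 16% = 10.72% of Cobalt Group plc.
Chain via Harbor Textiles S.p.A. → Orion Energy Co. (R3): 79% × 37% × 44% = 12.8612% of Cobalt Group plc.
Chain via Northgate Services GmbH → Redpoint Industries Corp. (R3): 97% × 49% × 17% = 8.0801% of Cobalt Group plc.
Aggregating (R1): 10.72% + 12.8612% + 8.0801% = 31.6613%.
31.6613% exceeds the 10% threshold by 21.6613 percentage points.

21.6613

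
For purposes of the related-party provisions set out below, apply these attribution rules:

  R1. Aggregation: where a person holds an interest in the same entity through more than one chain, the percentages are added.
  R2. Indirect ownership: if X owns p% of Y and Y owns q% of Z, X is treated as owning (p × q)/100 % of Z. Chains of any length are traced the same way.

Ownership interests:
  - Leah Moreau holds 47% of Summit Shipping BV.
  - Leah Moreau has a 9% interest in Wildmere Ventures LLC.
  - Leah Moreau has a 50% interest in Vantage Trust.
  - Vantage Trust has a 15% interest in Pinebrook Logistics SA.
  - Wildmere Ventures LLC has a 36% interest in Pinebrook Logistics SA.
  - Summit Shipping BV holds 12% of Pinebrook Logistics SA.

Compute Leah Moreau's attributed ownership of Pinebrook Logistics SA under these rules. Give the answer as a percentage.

16.38%

Chain via Vantage Trust (R2): 50% × 15% = 7.5% of Pinebrook Logistics SA.
Chain via Summit Shipping BV (R2): 47% × 12% = 5.64% of Pinebrook Logistics SA.
Chain via Wildmere Ventures LLC (R2): 9% × 36% = 3.24% of Pinebrook Logistics SA.
Aggregating (R1): 7.5% + 5.64% + 3.24% = 16.38%.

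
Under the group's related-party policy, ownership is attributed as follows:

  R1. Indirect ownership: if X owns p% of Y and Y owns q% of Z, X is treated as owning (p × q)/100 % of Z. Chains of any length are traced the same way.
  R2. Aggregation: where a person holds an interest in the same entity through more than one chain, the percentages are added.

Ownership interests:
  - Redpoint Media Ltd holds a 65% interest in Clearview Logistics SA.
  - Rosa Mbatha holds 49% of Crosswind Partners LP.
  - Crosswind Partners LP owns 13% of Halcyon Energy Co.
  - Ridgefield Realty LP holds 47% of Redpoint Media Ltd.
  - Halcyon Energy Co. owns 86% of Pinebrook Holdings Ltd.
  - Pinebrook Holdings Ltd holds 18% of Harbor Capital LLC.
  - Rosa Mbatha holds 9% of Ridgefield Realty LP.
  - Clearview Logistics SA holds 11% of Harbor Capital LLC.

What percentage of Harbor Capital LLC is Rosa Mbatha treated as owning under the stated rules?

1.288521%

Chain via Ridgefield Realty LP → Redpoint Media Ltd → Clearview Logistics SA (R1): 9% × 47% × 65% × 11% = 0.302445% of Harbor Capital LLC.
Chain via Crosswind Partners LP → Halcyon Energy Co. → Pinebrook Holdings Ltd (R1): 49% × 13% × 86% × 18% = 0.986076% of Harbor Capital LLC.
Aggregating (R2): 0.302445% + 0.986076% = 1.288521%.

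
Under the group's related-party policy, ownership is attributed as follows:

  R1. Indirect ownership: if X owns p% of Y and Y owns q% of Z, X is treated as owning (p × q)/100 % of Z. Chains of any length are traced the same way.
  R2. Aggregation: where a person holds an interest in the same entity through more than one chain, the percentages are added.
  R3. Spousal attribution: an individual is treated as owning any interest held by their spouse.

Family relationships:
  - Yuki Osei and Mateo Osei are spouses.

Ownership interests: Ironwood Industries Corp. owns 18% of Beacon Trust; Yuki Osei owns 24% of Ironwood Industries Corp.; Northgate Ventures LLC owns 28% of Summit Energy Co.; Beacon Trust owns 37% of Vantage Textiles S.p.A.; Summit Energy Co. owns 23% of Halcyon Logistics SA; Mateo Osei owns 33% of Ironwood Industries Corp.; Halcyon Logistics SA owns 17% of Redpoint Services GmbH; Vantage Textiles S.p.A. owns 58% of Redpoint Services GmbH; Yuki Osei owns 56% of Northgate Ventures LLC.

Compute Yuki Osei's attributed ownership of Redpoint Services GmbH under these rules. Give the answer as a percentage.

2.814884%

By spousal attribution (R3), Yuki Osei is treated as also owning Mateo Osei's interest in Ironwood Industries Corp, giving 24% + 33% = 57%.
Chain via Ironwood Industries Corp. → Beacon Trust → Vantage Textiles S.p.A. (R1): 57% × 18% × 37% × 58% = 2.201796% of Redpoint Services GmbH.
Chain via Northgate Ventures LLC → Summit Energy Co. → Halcyon Logistics SA (R1): 56% × 28% × 23% × 17% = 0.613088% of Redpoint Services GmbH.
Aggregating (R2): 2.201796% + 0.613088% = 2.814884%.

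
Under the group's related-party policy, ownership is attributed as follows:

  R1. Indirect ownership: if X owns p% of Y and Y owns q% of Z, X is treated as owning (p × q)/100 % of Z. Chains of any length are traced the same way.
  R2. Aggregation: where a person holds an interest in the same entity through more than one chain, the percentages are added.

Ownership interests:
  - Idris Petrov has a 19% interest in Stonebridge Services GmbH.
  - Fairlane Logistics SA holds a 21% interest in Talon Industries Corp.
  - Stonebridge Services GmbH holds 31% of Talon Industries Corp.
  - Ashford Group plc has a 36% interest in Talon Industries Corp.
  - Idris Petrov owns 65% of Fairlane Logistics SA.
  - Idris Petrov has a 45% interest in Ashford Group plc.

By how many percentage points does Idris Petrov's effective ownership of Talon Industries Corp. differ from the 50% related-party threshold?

Chain via Stonebridge Services GmbH (R1): 19% × 31% = 5.89% of Talon Industries Corp.
Chain via Ashford Group plc (R1): 45% × 36% = 16.2% of Talon Industries Corp.
Chain via Fairlane Logistics SA (R1): 65% × 21% = 13.65% of Talon Industries Corp.
Aggregating (R2): 5.89% + 16.2% + 13.65% = 35.74%.
35.74% falls short of the 50% threshold by 14.26 percentage points.

14.26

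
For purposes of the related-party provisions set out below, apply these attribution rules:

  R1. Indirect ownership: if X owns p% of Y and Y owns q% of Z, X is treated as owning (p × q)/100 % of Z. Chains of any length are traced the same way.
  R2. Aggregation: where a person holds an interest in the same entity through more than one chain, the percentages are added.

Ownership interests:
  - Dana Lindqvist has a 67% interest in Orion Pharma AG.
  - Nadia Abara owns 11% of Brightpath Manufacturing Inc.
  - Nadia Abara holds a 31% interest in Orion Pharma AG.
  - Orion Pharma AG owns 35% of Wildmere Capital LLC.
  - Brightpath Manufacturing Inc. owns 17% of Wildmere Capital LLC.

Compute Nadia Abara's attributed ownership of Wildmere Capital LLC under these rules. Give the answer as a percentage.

12.72%

Chain via Orion Pharma AG (R1): 31% × 35% = 10.85% of Wildmere Capital LLC.
Chain via Brightpath Manufacturing Inc. (R1): 11% × 17% = 1.87% of Wildmere Capital LLC.
Aggregating (R2): 10.85% + 1.87% = 12.72%.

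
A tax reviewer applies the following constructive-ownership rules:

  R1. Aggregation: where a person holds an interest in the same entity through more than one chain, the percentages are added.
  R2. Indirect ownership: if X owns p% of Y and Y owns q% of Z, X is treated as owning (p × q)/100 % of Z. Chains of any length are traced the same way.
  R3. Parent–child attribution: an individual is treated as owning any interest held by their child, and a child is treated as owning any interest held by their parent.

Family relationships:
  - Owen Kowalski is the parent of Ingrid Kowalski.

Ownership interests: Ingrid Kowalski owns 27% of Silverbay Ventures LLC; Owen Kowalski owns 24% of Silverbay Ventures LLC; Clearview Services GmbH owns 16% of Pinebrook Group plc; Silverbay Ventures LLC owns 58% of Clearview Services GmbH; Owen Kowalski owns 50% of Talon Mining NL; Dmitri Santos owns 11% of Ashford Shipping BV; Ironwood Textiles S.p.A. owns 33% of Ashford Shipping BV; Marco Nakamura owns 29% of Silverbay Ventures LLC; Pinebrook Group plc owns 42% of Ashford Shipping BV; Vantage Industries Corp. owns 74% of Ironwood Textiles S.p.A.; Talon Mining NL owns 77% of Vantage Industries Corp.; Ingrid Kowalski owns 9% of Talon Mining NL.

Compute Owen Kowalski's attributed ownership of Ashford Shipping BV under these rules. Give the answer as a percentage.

13.081782%

By parent–child attribution (R3), Owen Kowalski is treated as also owning Ingrid Kowalski's interest in Silverbay Ventures LLC, giving 24% + 27% = 51%.
By parent–child attribution (R3), Owen Kowalski is treated as also owning Ingrid Kowalski's interest in Talon Mining NL, giving 50% + 9% = 59%.
Chain via Silverbay Ventures LLC → Clearview Services GmbH → Pinebrook Group plc (R2): 51% × 58% × 16% × 42% = 1.987776% of Ashford Shipping BV.
Chain via Talon Mining NL → Vantage Industries Corp. → Ironwood Textiles S.p.A. (R2): 59% × 77% × 74% × 33% = 11.094006% of Ashford Shipping BV.
Aggregating (R1): 1.987776% + 11.094006% = 13.081782%.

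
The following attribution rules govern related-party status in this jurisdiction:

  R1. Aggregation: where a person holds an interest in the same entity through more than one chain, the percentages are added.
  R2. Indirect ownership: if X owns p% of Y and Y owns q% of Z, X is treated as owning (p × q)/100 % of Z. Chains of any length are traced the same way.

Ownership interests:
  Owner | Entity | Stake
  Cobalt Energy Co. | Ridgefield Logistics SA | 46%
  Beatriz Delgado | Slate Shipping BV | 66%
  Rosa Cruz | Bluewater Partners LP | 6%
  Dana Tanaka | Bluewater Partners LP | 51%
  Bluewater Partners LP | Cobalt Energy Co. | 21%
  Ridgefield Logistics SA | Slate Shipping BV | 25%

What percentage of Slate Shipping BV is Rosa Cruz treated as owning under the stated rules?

0.1449%

Chain via Bluewater Partners LP → Cobalt Energy Co. → Ridgefield Logistics SA (R2): 6% × 21% × 46% × 25% = 0.1449% of Slate Shipping BV.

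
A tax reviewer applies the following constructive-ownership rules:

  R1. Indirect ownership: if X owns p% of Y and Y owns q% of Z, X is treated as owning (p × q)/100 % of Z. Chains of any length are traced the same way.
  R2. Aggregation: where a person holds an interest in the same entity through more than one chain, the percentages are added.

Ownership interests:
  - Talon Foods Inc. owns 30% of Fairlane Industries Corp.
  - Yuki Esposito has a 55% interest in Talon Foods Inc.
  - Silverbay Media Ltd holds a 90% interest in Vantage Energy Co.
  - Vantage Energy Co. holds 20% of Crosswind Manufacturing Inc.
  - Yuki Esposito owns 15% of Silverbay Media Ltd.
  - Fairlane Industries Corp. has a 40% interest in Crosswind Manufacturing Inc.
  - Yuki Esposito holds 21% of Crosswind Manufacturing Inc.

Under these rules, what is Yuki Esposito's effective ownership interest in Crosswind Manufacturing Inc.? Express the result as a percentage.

30.3%

Chain via Silverbay Media Ltd → Vantage Energy Co. (R1): 15% × 90% × 20% = 2.7% of Crosswind Manufacturing Inc.
Chain via Talon Foods Inc. → Fairlane Industries Corp. (R1): 55% × 30% × 40% = 6.6% of Crosswind Manufacturing Inc.
Direct interest in Crosswind Manufacturing Inc: 21%.
Aggregating (R2): 2.7% + 6.6% + 21% = 30.3%.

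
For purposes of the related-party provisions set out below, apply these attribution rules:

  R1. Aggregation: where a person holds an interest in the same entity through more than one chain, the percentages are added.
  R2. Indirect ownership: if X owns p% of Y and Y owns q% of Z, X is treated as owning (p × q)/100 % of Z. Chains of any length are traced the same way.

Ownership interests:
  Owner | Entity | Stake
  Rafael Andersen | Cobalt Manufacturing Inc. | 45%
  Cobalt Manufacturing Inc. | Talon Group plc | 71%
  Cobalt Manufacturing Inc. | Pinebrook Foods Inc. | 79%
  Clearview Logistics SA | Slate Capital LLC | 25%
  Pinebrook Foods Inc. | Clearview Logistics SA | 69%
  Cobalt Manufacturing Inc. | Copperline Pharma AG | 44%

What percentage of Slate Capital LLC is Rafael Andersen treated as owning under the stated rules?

Chain via Cobalt Manufacturing Inc. → Pinebrook Foods Inc. → Clearview Logistics SA (R2): 45% × 79% × 69% × 25% = 6.132375% of Slate Capital LLC.

6.132375%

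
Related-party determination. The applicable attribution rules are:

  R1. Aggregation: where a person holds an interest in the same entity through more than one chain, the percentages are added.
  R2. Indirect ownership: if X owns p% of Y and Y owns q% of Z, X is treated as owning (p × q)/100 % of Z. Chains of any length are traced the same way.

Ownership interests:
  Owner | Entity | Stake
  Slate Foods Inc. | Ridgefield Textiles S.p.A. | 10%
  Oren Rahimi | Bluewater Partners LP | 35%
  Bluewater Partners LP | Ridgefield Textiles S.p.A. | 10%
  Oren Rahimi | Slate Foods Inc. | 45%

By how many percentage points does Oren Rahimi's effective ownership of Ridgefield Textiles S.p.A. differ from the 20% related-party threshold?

Chain via Slate Foods Inc. (R2): 45% × 10% = 4.5% of Ridgefield Textiles S.p.A.
Chain via Bluewater Partners LP (R2): 35% × 10% = 3.5% of Ridgefield Textiles S.p.A.
Aggregating (R1): 4.5% + 3.5% = 8%.
8% falls short of the 20% threshold by 12 percentage points.

12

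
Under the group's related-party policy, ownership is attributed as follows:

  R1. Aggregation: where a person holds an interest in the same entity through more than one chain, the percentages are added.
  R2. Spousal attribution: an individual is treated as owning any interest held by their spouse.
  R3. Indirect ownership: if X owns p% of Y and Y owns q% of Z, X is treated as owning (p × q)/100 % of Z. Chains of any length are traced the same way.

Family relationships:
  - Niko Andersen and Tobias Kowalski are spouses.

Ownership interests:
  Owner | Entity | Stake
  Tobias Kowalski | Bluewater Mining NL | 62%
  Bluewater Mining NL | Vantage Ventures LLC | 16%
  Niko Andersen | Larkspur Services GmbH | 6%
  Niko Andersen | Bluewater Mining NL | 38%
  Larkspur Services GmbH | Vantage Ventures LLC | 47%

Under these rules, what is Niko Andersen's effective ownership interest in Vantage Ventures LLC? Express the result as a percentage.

18.82%

By spousal attribution (R2), Niko Andersen is treated as also owning Tobias Kowalski's interest in Bluewater Mining NL, giving 38% + 62% = 100%.
Chain via Larkspur Services GmbH (R3): 6% × 47% = 2.82% of Vantage Ventures LLC.
Chain via Bluewater Mining NL (R3): 100% × 16% = 16% of Vantage Ventures LLC.
Aggregating (R1): 2.82% + 16% = 18.82%.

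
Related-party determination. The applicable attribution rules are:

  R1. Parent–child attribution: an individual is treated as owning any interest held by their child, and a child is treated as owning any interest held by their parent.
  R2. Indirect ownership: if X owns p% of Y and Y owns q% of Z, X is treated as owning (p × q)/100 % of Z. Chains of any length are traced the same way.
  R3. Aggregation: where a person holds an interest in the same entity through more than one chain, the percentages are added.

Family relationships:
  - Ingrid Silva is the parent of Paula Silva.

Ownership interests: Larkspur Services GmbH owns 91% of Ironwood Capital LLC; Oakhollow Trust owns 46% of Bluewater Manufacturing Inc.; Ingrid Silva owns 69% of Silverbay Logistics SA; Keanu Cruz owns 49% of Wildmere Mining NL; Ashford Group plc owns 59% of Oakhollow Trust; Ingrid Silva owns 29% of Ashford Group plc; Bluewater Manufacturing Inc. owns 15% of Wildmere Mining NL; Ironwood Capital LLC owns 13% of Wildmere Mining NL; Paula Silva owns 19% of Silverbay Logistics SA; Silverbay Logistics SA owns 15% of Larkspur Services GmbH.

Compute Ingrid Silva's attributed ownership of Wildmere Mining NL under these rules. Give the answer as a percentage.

By parent–child attribution (R1), Ingrid Silva is treated as also owning Paula Silva's interest in Silverbay Logistics SA, giving 69% + 19% = 88%.
Chain via Silverbay Logistics SA → Larkspur Services GmbH → Ironwood Capital LLC (R2): 88% × 15% × 91% × 13% = 1.56156% of Wildmere Mining NL.
Chain via Ashford Group plc → Oakhollow Trust → Bluewater Manufacturing Inc. (R2): 29% × 59% × 46% × 15% = 1.18059% of Wildmere Mining NL.
Aggregating (R3): 1.56156% + 1.18059% = 2.74215%.

2.74215%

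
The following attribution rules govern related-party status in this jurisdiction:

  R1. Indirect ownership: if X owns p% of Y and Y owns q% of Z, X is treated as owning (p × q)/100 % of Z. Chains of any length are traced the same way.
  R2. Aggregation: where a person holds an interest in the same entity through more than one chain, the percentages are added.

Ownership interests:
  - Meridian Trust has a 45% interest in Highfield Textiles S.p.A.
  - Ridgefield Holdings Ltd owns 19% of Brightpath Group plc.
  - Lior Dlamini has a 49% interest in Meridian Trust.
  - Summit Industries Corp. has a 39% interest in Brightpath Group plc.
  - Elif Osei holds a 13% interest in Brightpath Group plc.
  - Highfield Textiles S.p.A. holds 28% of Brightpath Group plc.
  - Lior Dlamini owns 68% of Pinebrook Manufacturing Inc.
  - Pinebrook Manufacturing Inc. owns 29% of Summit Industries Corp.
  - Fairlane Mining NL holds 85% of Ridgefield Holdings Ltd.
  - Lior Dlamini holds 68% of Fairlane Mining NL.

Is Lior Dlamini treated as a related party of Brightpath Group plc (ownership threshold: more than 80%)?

Chain via Meridian Trust → Highfield Textiles S.p.A. (R1): 49% × 45% × 28% = 6.174% of Brightpath Group plc.
Chain via Fairlane Mining NL → Ridgefield Holdings Ltd (R1): 68% × 85% × 19% = 10.982% of Brightpath Group plc.
Chain via Pinebrook Manufacturing Inc. → Summit Industries Corp. (R1): 68% × 29% × 39% = 7.6908% of Brightpath Group plc.
Aggregating (R2): 6.174% + 10.982% + 7.6908% = 24.8468%.
24.8468% does not exceed the 80% threshold, so Lior is not a related party to Brightpath Group plc.

No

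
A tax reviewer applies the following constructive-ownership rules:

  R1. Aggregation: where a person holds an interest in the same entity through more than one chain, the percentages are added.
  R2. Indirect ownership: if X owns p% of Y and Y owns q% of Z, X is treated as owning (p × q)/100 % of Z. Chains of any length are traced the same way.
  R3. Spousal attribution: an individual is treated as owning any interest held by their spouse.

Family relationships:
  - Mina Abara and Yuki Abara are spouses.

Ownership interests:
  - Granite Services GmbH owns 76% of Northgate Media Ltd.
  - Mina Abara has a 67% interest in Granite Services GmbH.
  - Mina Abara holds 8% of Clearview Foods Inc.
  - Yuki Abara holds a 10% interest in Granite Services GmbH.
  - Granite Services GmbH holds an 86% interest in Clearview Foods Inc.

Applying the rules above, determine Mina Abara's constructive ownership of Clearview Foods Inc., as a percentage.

74.22%

By spousal attribution (R3), Mina Abara is treated as also owning Yuki Abara's interest in Granite Services GmbH, giving 67% + 10% = 77%.
Chain via Granite Services GmbH (R2): 77% × 86% = 66.22% of Clearview Foods Inc.
Direct interest in Clearview Foods Inc: 8%.
Aggregating (R1): 66.22% + 8% = 74.22%.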